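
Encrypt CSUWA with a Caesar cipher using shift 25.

C(2): 2+25=27≡1 → B
S(18): 18+25=43≡17 → R
U(20): 20+25=45≡19 → T
W(22): 22+25=47≡21 → V
A(0): 0+25=25 → Z

BRTVZ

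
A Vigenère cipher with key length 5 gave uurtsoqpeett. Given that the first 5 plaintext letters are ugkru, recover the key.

aohcy

Subtract each crib letter from the matching ciphertext letter (mod 26):
u(20)−u(20)=0 → a
u(20)−g(6)=14 → o
r(17)−k(10)=7 → h
t(19)−r(17)=2 → c
s(18)−u(20)=-2≡24 → y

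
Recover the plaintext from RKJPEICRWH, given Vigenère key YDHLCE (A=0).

Repeat the key across the ciphertext: YDHLCEYDHL
R(17)−Y(24): -7≡19 → T
K(10)−D(3): 7 → H
J(9)−H(7): 2 → C
P(15)−L(11): 4 → E
E(4)−C(2): 2 → C
I(8)−E(4): 4 → E
C(2)−Y(24): -22≡4 → E
R(17)−D(3): 14 → O
W(22)−H(7): 15 → P
H(7)−L(11): -4≡22 → W

THCECEEOPW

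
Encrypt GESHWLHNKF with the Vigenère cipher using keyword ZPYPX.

FTQWTKWLZC

Repeat the key across the message: ZPYPXZPYPX
G(6)+Z(25): 31≡5 → F
E(4)+P(15): 19 → T
S(18)+Y(24): 42≡16 → Q
H(7)+P(15): 22 → W
W(22)+X(23): 45≡19 → T
L(11)+Z(25): 36≡10 → K
H(7)+P(15): 22 → W
N(13)+Y(24): 37≡11 → L
K(10)+P(15): 25 → Z
F(5)+X(23): 28≡2 → C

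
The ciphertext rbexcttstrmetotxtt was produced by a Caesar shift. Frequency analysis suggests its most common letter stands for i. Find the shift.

The most frequent ciphertext letter is t (appears 7 times).
t is position 19; i is position 8.
Shift = 11.

11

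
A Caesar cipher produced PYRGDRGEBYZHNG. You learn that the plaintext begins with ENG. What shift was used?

From the crib: P(15)−E(4)=11, so the shift is 11.

11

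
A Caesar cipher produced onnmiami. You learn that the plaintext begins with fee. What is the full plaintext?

From the crib: o(14)−f(5)=9, so the shift is 9.
Subtract 9 from each ciphertext letter:
o(14): 14−9=5 → f
n(13): 13−9=4 → e
n(13): 13−9=4 → e
m(12): 12−9=3 → d
i(8): 8−9=-1≡25 → z
a(0): 0−9=-9≡17 → r
m(12): 12−9=3 → d
i(8): 8−9=-1≡25 → z

feedzrdz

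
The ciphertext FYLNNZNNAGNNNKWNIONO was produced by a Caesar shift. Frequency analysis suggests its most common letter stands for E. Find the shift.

9

The most frequent ciphertext letter is N (appears 9 times).
N is position 13; E is position 4.
Shift = 9.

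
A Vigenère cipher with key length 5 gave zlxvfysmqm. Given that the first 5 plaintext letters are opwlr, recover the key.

Subtract each crib letter from the matching ciphertext letter (mod 26):
z(25)−o(14)=11 → l
l(11)−p(15)=-4≡22 → w
x(23)−w(22)=1 → b
v(21)−l(11)=10 → k
f(5)−r(17)=-12≡14 → o

lwbko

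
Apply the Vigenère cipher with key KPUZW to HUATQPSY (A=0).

RJUSMZHS

Repeat the key across the message: KPUZWKPU
H(7)+K(10): 17 → R
U(20)+P(15): 35≡9 → J
A(0)+U(20): 20 → U
T(19)+Z(25): 44≡18 → S
Q(16)+W(22): 38≡12 → M
P(15)+K(10): 25 → Z
S(18)+P(15): 33≡7 → H
Y(24)+U(20): 44≡18 → S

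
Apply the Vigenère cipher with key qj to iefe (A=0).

Repeat the key across the message: qjqj
i(8)+q(16): 24 → y
e(4)+j(9): 13 → n
f(5)+q(16): 21 → v
e(4)+j(9): 13 → n

ynvn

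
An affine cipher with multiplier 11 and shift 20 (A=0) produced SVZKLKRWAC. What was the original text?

OTRSLSVMKW

The inverse of 11 mod 26 is 19, since 11·19=209≡1. Apply D(y)=19·(y−20) mod 26:
S(18): 19·(18−20)=-38≡14 → O
V(21): 19·(21−20)=19 → T
Z(25): 19·(25−20)=95≡17 → R
K(10): 19·(10−20)=-190≡18 → S
L(11): 19·(11−20)=-171≡11 → L
K(10): 19·(10−20)=-190≡18 → S
R(17): 19·(17−20)=-57≡21 → V
W(22): 19·(22−20)=38≡12 → M
A(0): 19·(0−20)=-380≡10 → K
C(2): 19·(2−20)=-342≡22 → W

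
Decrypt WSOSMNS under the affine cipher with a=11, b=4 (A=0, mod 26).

The inverse of 11 mod 26 is 19, since 11·19=209≡1. Apply D(y)=19·(y−4) mod 26:
W(22): 19·(22−4)=342≡4 → E
S(18): 19·(18−4)=266≡6 → G
O(14): 19·(14−4)=190≡8 → I
S(18): 19·(18−4)=266≡6 → G
M(12): 19·(12−4)=152≡22 → W
N(13): 19·(13−4)=171≡15 → P
S(18): 19·(18−4)=266≡6 → G

EGIGWPG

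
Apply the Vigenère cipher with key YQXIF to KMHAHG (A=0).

Repeat the key across the message: YQXIFY
K(10)+Y(24): 34≡8 → I
M(12)+Q(16): 28≡2 → C
H(7)+X(23): 30≡4 → E
A(0)+I(8): 8 → I
H(7)+F(5): 12 → M
G(6)+Y(24): 30≡4 → E

ICEIME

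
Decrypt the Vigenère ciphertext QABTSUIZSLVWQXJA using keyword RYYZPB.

Repeat the key across the ciphertext: RYYZPBRYYZPBRYYZ
Q(16)−R(17): -1≡25 → Z
A(0)−Y(24): -24≡2 → C
B(1)−Y(24): -23≡3 → D
T(19)−Z(25): -6≡20 → U
S(18)−P(15): 3 → D
U(20)−B(1): 19 → T
I(8)−R(17): -9≡17 → R
Z(25)−Y(24): 1 → B
S(18)−Y(24): -6≡20 → U
L(11)−Z(25): -14≡12 → M
V(21)−P(15): 6 → G
W(22)−B(1): 21 → V
Q(16)−R(17): -1≡25 → Z
X(23)−Y(24): -1≡25 → Z
J(9)−Y(24): -15≡11 → L
A(0)−Z(25): -25≡1 → B

ZCDUDTRBUMGVZZLB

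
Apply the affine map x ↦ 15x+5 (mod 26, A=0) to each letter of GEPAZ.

RNWFQ

G(6): 15·6+5=95≡17 → R
E(4): 15·4+5=65≡13 → N
P(15): 15·15+5=230≡22 → W
A(0): 15·0+5=5 → F
Z(25): 15·25+5=380≡16 → Q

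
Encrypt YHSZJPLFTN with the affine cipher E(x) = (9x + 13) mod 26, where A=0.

Y(24): 9·24+13=229≡21 → V
H(7): 9·7+13=76≡24 → Y
S(18): 9·18+13=175≡19 → T
Z(25): 9·25+13=238≡4 → E
J(9): 9·9+13=94≡16 → Q
P(15): 9·15+13=148≡18 → S
L(11): 9·11+13=112≡8 → I
F(5): 9·5+13=58≡6 → G
T(19): 9·19+13=184≡2 → C
N(13): 9·13+13=130≡0 → A

VYTEQSIGCA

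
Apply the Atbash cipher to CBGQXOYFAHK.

XYTJCLBUZSP

C(2) → X(23)
B(1) → Y(24)
G(6) → T(19)
Q(16) → J(9)
X(23) → C(2)
O(14) → L(11)
Y(24) → B(1)
F(5) → U(20)
A(0) → Z(25)
H(7) → S(18)
K(10) → P(15)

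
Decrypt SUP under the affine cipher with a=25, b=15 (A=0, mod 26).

The inverse of 25 mod 26 is 25, since 25·25=625≡1. Apply D(y)=25·(y−15) mod 26:
S(18): 25·(18−15)=75≡23 → X
U(20): 25·(20−15)=125≡21 → V
P(15): 25·(15−15)=0 → A

XVA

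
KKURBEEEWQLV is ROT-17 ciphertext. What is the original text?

TTDAKNNNFZUE

K(10): 10−17=-7≡19 → T
K(10): 10−17=-7≡19 → T
U(20): 20−17=3 → D
R(17): 17−17=0 → A
B(1): 1−17=-16≡10 → K
E(4): 4−17=-13≡13 → N
E(4): 4−17=-13≡13 → N
E(4): 4−17=-13≡13 → N
W(22): 22−17=5 → F
Q(16): 16−17=-1≡25 → Z
L(11): 11−17=-6≡20 → U
V(21): 21−17=4 → E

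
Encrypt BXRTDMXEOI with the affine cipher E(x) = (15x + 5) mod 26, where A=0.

B(1): 15·1+5=20 → U
X(23): 15·23+5=350≡12 → M
R(17): 15·17+5=260≡0 → A
T(19): 15·19+5=290≡4 → E
D(3): 15·3+5=50≡24 → Y
M(12): 15·12+5=185≡3 → D
X(23): 15·23+5=350≡12 → M
E(4): 15·4+5=65≡13 → N
O(14): 15·14+5=215≡7 → H
I(8): 15·8+5=125≡21 → V

UMAEYDMNHV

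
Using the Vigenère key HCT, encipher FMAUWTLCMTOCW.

MOTBYMSEFAQVD

Repeat the key across the message: HCTHCTHCTHCTH
F(5)+H(7): 12 → M
M(12)+C(2): 14 → O
A(0)+T(19): 19 → T
U(20)+H(7): 27≡1 → B
W(22)+C(2): 24 → Y
T(19)+T(19): 38≡12 → M
L(11)+H(7): 18 → S
C(2)+C(2): 4 → E
M(12)+T(19): 31≡5 → F
T(19)+H(7): 26≡0 → A
O(14)+C(2): 16 → Q
C(2)+T(19): 21 → V
W(22)+H(7): 29≡3 → D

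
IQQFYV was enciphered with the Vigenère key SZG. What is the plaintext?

QRKNZP

Repeat the key across the ciphertext: SZGSZG
I(8)−S(18): -10≡16 → Q
Q(16)−Z(25): -9≡17 → R
Q(16)−G(6): 10 → K
F(5)−S(18): -13≡13 → N
Y(24)−Z(25): -1≡25 → Z
V(21)−G(6): 15 → P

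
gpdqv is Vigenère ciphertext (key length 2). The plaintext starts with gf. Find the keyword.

Subtract each crib letter from the matching ciphertext letter (mod 26):
g(6)−g(6)=0 → a
p(15)−f(5)=10 → k

ak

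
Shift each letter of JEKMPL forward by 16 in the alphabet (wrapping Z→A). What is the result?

ZUACFB

J(9): 9+16=25 → Z
E(4): 4+16=20 → U
K(10): 10+16=26≡0 → A
M(12): 12+16=28≡2 → C
P(15): 15+16=31≡5 → F
L(11): 11+16=27≡1 → B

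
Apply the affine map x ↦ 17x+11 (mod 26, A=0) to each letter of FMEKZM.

SHBZUH

F(5): 17·5+11=96≡18 → S
M(12): 17·12+11=215≡7 → H
E(4): 17·4+11=79≡1 → B
K(10): 17·10+11=181≡25 → Z
Z(25): 17·25+11=436≡20 → U
M(12): 17·12+11=215≡7 → H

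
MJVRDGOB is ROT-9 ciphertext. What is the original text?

M(12): 12−9=3 → D
J(9): 9−9=0 → A
V(21): 21−9=12 → M
R(17): 17−9=8 → I
D(3): 3−9=-6≡20 → U
G(6): 6−9=-3≡23 → X
O(14): 14−9=5 → F
B(1): 1−9=-8≡18 → S

DAMIUXFS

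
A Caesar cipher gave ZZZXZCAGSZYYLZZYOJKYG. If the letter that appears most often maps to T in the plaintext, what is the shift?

6

The most frequent ciphertext letter is Z (appears 7 times).
Z is position 25; T is position 19.
Shift = 6.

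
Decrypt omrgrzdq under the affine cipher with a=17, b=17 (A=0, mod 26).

The inverse of 17 mod 26 is 23, since 17·23=391≡1. Apply D(y)=23·(y−17) mod 26:
o(14): 23·(14−17)=-69≡9 → j
m(12): 23·(12−17)=-115≡15 → p
r(17): 23·(17−17)=0 → a
g(6): 23·(6−17)=-253≡7 → h
r(17): 23·(17−17)=0 → a
z(25): 23·(25−17)=184≡2 → c
d(3): 23·(3−17)=-322≡16 → q
q(16): 23·(16−17)=-23≡3 → d

jpahacqd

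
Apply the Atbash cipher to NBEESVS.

MYVVHEH

N(13) → M(12)
B(1) → Y(24)
E(4) → V(21)
E(4) → V(21)
S(18) → H(7)
V(21) → E(4)
S(18) → H(7)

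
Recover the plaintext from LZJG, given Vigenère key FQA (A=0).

Repeat the key across the ciphertext: FQAF
L(11)−F(5): 6 → G
Z(25)−Q(16): 9 → J
J(9)−A(0): 9 → J
G(6)−F(5): 1 → B

GJJB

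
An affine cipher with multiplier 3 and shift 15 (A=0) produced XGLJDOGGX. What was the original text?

The inverse of 3 mod 26 is 9, since 3·9=27≡1. Apply D(y)=9·(y−15) mod 26:
X(23): 9·(23−15)=72≡20 → U
G(6): 9·(6−15)=-81≡23 → X
L(11): 9·(11−15)=-36≡16 → Q
J(9): 9·(9−15)=-54≡24 → Y
D(3): 9·(3−15)=-108≡22 → W
O(14): 9·(14−15)=-9≡17 → R
G(6): 9·(6−15)=-81≡23 → X
G(6): 9·(6−15)=-81≡23 → X
X(23): 9·(23−15)=72≡20 → U

UXQYWRXXU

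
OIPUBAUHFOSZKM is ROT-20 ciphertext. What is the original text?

UOVAHGANLUYFQS

O(14): 14−20=-6≡20 → U
I(8): 8−20=-12≡14 → O
P(15): 15−20=-5≡21 → V
U(20): 20−20=0 → A
B(1): 1−20=-19≡7 → H
A(0): 0−20=-20≡6 → G
U(20): 20−20=0 → A
H(7): 7−20=-13≡13 → N
F(5): 5−20=-15≡11 → L
O(14): 14−20=-6≡20 → U
S(18): 18−20=-2≡24 → Y
Z(25): 25−20=5 → F
K(10): 10−20=-10≡16 → Q
M(12): 12−20=-8≡18 → S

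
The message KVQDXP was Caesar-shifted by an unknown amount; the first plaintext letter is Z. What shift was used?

From the crib: K(10)−Z(25)=-15≡11, so the shift is 11.

11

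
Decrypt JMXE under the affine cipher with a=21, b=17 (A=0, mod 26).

The inverse of 21 mod 26 is 5, since 21·5=105≡1. Apply D(y)=5·(y−17) mod 26:
J(9): 5·(9−17)=-40≡12 → M
M(12): 5·(12−17)=-25≡1 → B
X(23): 5·(23−17)=30≡4 → E
E(4): 5·(4−17)=-65≡13 → N

MBEN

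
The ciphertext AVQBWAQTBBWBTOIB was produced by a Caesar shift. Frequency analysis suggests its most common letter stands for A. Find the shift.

The most frequent ciphertext letter is B (appears 5 times).
B is position 1; A is position 0.
Shift = 1.

1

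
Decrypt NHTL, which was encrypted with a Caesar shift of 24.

N(13): 13−24=-11≡15 → P
H(7): 7−24=-17≡9 → J
T(19): 19−24=-5≡21 → V
L(11): 11−24=-13≡13 → N

PJVN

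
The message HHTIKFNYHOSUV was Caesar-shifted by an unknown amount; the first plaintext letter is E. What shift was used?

From the crib: H(7)−E(4)=3, so the shift is 3.

3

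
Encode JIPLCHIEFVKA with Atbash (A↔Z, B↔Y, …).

J(9) → Q(16)
I(8) → R(17)
P(15) → K(10)
L(11) → O(14)
C(2) → X(23)
H(7) → S(18)
I(8) → R(17)
E(4) → V(21)
F(5) → U(20)
V(21) → E(4)
K(10) → P(15)
A(0) → Z(25)

QRKOXSRVUEPZ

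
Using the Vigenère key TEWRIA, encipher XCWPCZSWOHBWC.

QGSGKZLAKYJWV

Repeat the key across the message: TEWRIATEWRIAT
X(23)+T(19): 42≡16 → Q
C(2)+E(4): 6 → G
W(22)+W(22): 44≡18 → S
P(15)+R(17): 32≡6 → G
C(2)+I(8): 10 → K
Z(25)+A(0): 25 → Z
S(18)+T(19): 37≡11 → L
W(22)+E(4): 26≡0 → A
O(14)+W(22): 36≡10 → K
H(7)+R(17): 24 → Y
B(1)+I(8): 9 → J
W(22)+A(0): 22 → W
C(2)+T(19): 21 → V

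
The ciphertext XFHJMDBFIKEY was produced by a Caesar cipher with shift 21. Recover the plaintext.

X(23): 23−21=2 → C
F(5): 5−21=-16≡10 → K
H(7): 7−21=-14≡12 → M
J(9): 9−21=-12≡14 → O
M(12): 12−21=-9≡17 → R
D(3): 3−21=-18≡8 → I
B(1): 1−21=-20≡6 → G
F(5): 5−21=-16≡10 → K
I(8): 8−21=-13≡13 → N
K(10): 10−21=-11≡15 → P
E(4): 4−21=-17≡9 → J
Y(24): 24−21=3 → D

CKMORIGKNPJD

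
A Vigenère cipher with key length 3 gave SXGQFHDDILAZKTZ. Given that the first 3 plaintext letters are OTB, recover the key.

Subtract each crib letter from the matching ciphertext letter (mod 26):
S(18)−O(14)=4 → E
X(23)−T(19)=4 → E
G(6)−B(1)=5 → F

EEF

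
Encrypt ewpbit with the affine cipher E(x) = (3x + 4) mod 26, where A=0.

qsxhcj

e(4): 3·4+4=16 → q
w(22): 3·22+4=70≡18 → s
p(15): 3·15+4=49≡23 → x
b(1): 3·1+4=7 → h
i(8): 3·8+4=28≡2 → c
t(19): 3·19+4=61≡9 → j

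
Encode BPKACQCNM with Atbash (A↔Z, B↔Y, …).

B(1) → Y(24)
P(15) → K(10)
K(10) → P(15)
A(0) → Z(25)
C(2) → X(23)
Q(16) → J(9)
C(2) → X(23)
N(13) → M(12)
M(12) → N(13)

YKPZXJXMN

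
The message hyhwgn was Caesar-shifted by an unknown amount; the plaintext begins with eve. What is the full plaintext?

From the crib: h(7)−e(4)=3, so the shift is 3.
Subtract 3 from each ciphertext letter:
h(7): 7−3=4 → e
y(24): 24−3=21 → v
h(7): 7−3=4 → e
w(22): 22−3=19 → t
g(6): 6−3=3 → d
n(13): 13−3=10 → k

evetdk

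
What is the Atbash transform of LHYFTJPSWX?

L(11) → O(14)
H(7) → S(18)
Y(24) → B(1)
F(5) → U(20)
T(19) → G(6)
J(9) → Q(16)
P(15) → K(10)
S(18) → H(7)
W(22) → D(3)
X(23) → C(2)

OSBUGQKHDC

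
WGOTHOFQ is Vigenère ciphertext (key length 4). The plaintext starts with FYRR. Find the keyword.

RIXC

Subtract each crib letter from the matching ciphertext letter (mod 26):
W(22)−F(5)=17 → R
G(6)−Y(24)=-18≡8 → I
O(14)−R(17)=-3≡23 → X
T(19)−R(17)=2 → C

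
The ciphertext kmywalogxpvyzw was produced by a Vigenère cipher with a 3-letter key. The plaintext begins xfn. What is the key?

nhl

Subtract each crib letter from the matching ciphertext letter (mod 26):
k(10)−x(23)=-13≡13 → n
m(12)−f(5)=7 → h
y(24)−n(13)=11 → l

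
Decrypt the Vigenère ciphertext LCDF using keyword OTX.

XJGR

Repeat the key across the ciphertext: OTXO
L(11)−O(14): -3≡23 → X
C(2)−T(19): -17≡9 → J
D(3)−X(23): -20≡6 → G
F(5)−O(14): -9≡17 → R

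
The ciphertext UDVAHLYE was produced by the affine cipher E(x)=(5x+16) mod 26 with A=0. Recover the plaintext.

GNBCTZMI

The inverse of 5 mod 26 is 21, since 5·21=105≡1. Apply D(y)=21·(y−16) mod 26:
U(20): 21·(20−16)=84≡6 → G
D(3): 21·(3−16)=-273≡13 → N
V(21): 21·(21−16)=105≡1 → B
A(0): 21·(0−16)=-336≡2 → C
H(7): 21·(7−16)=-189≡19 → T
L(11): 21·(11−16)=-105≡25 → Z
Y(24): 21·(24−16)=168≡12 → M
E(4): 21·(4−16)=-252≡8 → I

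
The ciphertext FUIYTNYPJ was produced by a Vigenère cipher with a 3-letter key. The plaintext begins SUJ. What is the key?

NAZ

Subtract each crib letter from the matching ciphertext letter (mod 26):
F(5)−S(18)=-13≡13 → N
U(20)−U(20)=0 → A
I(8)−J(9)=-1≡25 → Z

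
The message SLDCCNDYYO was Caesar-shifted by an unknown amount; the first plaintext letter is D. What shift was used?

From the crib: S(18)−D(3)=15, so the shift is 15.

15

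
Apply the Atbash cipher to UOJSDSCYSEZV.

FLQHWHXBHVAE

U(20) → F(5)
O(14) → L(11)
J(9) → Q(16)
S(18) → H(7)
D(3) → W(22)
S(18) → H(7)
C(2) → X(23)
Y(24) → B(1)
S(18) → H(7)
E(4) → V(21)
Z(25) → A(0)
V(21) → E(4)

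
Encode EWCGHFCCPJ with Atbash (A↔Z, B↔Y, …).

VDXTSUXXKQ

E(4) → V(21)
W(22) → D(3)
C(2) → X(23)
G(6) → T(19)
H(7) → S(18)
F(5) → U(20)
C(2) → X(23)
C(2) → X(23)
P(15) → K(10)
J(9) → Q(16)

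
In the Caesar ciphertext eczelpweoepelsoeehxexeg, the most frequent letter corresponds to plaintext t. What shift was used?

The most frequent ciphertext letter is e (appears 9 times).
e is position 4; t is position 19.
Shift = -15≡11.

11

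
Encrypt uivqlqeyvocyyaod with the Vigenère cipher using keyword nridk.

hzdtvdvgyyppgdyq

Repeat the key across the message: nridknridknridkn
u(20)+n(13): 33≡7 → h
i(8)+r(17): 25 → z
v(21)+i(8): 29≡3 → d
q(16)+d(3): 19 → t
l(11)+k(10): 21 → v
q(16)+n(13): 29≡3 → d
e(4)+r(17): 21 → v
y(24)+i(8): 32≡6 → g
v(21)+d(3): 24 → y
o(14)+k(10): 24 → y
c(2)+n(13): 15 → p
y(24)+r(17): 41≡15 → p
y(24)+i(8): 32≡6 → g
a(0)+d(3): 3 → d
o(14)+k(10): 24 → y
d(3)+n(13): 16 → q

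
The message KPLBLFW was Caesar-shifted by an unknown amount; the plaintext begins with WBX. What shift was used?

14

From the crib: K(10)−W(22)=-12≡14, so the shift is 14.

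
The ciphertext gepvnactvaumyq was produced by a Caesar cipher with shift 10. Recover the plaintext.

wufldqsjlqkcog

g(6): 6−10=-4≡22 → w
e(4): 4−10=-6≡20 → u
p(15): 15−10=5 → f
v(21): 21−10=11 → l
n(13): 13−10=3 → d
a(0): 0−10=-10≡16 → q
c(2): 2−10=-8≡18 → s
t(19): 19−10=9 → j
v(21): 21−10=11 → l
a(0): 0−10=-10≡16 → q
u(20): 20−10=10 → k
m(12): 12−10=2 → c
y(24): 24−10=14 → o
q(16): 16−10=6 → g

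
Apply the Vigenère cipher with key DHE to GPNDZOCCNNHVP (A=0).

Repeat the key across the message: DHEDHEDHEDHED
G(6)+D(3): 9 → J
P(15)+H(7): 22 → W
N(13)+E(4): 17 → R
D(3)+D(3): 6 → G
Z(25)+H(7): 32≡6 → G
O(14)+E(4): 18 → S
C(2)+D(3): 5 → F
C(2)+H(7): 9 → J
N(13)+E(4): 17 → R
N(13)+D(3): 16 → Q
H(7)+H(7): 14 → O
V(21)+E(4): 25 → Z
P(15)+D(3): 18 → S

JWRGGSFJRQOZS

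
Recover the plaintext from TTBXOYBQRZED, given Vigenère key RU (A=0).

Repeat the key across the ciphertext: RURURURURURU
T(19)−R(17): 2 → C
T(19)−U(20): -1≡25 → Z
B(1)−R(17): -16≡10 → K
X(23)−U(20): 3 → D
O(14)−R(17): -3≡23 → X
Y(24)−U(20): 4 → E
B(1)−R(17): -16≡10 → K
Q(16)−U(20): -4≡22 → W
R(17)−R(17): 0 → A
Z(25)−U(20): 5 → F
E(4)−R(17): -13≡13 → N
D(3)−U(20): -17≡9 → J

CZKDXEKWAFNJ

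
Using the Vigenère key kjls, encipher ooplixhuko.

yxadsgsmux

Repeat the key across the message: kjlskjlskj
o(14)+k(10): 24 → y
o(14)+j(9): 23 → x
p(15)+l(11): 26≡0 → a
l(11)+s(18): 29≡3 → d
i(8)+k(10): 18 → s
x(23)+j(9): 32≡6 → g
h(7)+l(11): 18 → s
u(20)+s(18): 38≡12 → m
k(10)+k(10): 20 → u
o(14)+j(9): 23 → x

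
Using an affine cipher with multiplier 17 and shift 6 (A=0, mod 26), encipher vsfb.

v(21): 17·21+6=363≡25 → z
s(18): 17·18+6=312≡0 → a
f(5): 17·5+6=91≡13 → n
b(1): 17·1+6=23 → x

zanx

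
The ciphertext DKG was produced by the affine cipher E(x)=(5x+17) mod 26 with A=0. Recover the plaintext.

SJD

The inverse of 5 mod 26 is 21, since 5·21=105≡1. Apply D(y)=21·(y−17) mod 26:
D(3): 21·(3−17)=-294≡18 → S
K(10): 21·(10−17)=-147≡9 → J
G(6): 21·(6−17)=-231≡3 → D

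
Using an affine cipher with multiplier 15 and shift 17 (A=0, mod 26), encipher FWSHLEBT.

OJBSAZGQ

F(5): 15·5+17=92≡14 → O
W(22): 15·22+17=347≡9 → J
S(18): 15·18+17=287≡1 → B
H(7): 15·7+17=122≡18 → S
L(11): 15·11+17=182≡0 → A
E(4): 15·4+17=77≡25 → Z
B(1): 15·1+17=32≡6 → G
T(19): 15·19+17=302≡16 → Q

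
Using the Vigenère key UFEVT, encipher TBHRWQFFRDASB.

NGLMPKKJMWUXF

Repeat the key across the message: UFEVTUFEVTUFE
T(19)+U(20): 39≡13 → N
B(1)+F(5): 6 → G
H(7)+E(4): 11 → L
R(17)+V(21): 38≡12 → M
W(22)+T(19): 41≡15 → P
Q(16)+U(20): 36≡10 → K
F(5)+F(5): 10 → K
F(5)+E(4): 9 → J
R(17)+V(21): 38≡12 → M
D(3)+T(19): 22 → W
A(0)+U(20): 20 → U
S(18)+F(5): 23 → X
B(1)+E(4): 5 → F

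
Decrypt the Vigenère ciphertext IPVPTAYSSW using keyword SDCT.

Repeat the key across the ciphertext: SDCTSDCTSD
I(8)−S(18): -10≡16 → Q
P(15)−D(3): 12 → M
V(21)−C(2): 19 → T
P(15)−T(19): -4≡22 → W
T(19)−S(18): 1 → B
A(0)−D(3): -3≡23 → X
Y(24)−C(2): 22 → W
S(18)−T(19): -1≡25 → Z
S(18)−S(18): 0 → A
W(22)−D(3): 19 → T

QMTWBXWZAT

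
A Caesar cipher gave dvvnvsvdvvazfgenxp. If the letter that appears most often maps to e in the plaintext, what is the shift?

17

The most frequent ciphertext letter is v (appears 6 times).
v is position 21; e is position 4.
Shift = 17.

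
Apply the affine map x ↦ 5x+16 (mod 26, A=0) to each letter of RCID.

R(17): 5·17+16=101≡23 → X
C(2): 5·2+16=26≡0 → A
I(8): 5·8+16=56≡4 → E
D(3): 5·3+16=31≡5 → F

XAEF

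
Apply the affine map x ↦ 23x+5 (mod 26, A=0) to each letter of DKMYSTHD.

WBVLDAKW

D(3): 23·3+5=74≡22 → W
K(10): 23·10+5=235≡1 → B
M(12): 23·12+5=281≡21 → V
Y(24): 23·24+5=557≡11 → L
S(18): 23·18+5=419≡3 → D
T(19): 23·19+5=442≡0 → A
H(7): 23·7+5=166≡10 → K
D(3): 23·3+5=74≡22 → W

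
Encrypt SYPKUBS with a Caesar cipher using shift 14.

S(18): 18+14=32≡6 → G
Y(24): 24+14=38≡12 → M
P(15): 15+14=29≡3 → D
K(10): 10+14=24 → Y
U(20): 20+14=34≡8 → I
B(1): 1+14=15 → P
S(18): 18+14=32≡6 → G

GMDYIPG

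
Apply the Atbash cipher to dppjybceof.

wkkqbyxvlu

d(3) → w(22)
p(15) → k(10)
p(15) → k(10)
j(9) → q(16)
y(24) → b(1)
b(1) → y(24)
c(2) → x(23)
e(4) → v(21)
o(14) → l(11)
f(5) → u(20)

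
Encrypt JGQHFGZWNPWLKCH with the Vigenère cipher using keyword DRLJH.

Repeat the key across the message: DRLJHDRLJHDRLJH
J(9)+D(3): 12 → M
G(6)+R(17): 23 → X
Q(16)+L(11): 27≡1 → B
H(7)+J(9): 16 → Q
F(5)+H(7): 12 → M
G(6)+D(3): 9 → J
Z(25)+R(17): 42≡16 → Q
W(22)+L(11): 33≡7 → H
N(13)+J(9): 22 → W
P(15)+H(7): 22 → W
W(22)+D(3): 25 → Z
L(11)+R(17): 28≡2 → C
K(10)+L(11): 21 → V
C(2)+J(9): 11 → L
H(7)+H(7): 14 → O

MXBQMJQHWWZCVLO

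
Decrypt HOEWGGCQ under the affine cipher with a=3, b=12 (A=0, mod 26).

The inverse of 3 mod 26 is 9, since 3·9=27≡1. Apply D(y)=9·(y−12) mod 26:
H(7): 9·(7−12)=-45≡7 → H
O(14): 9·(14−12)=18 → S
E(4): 9·(4−12)=-72≡6 → G
W(22): 9·(22−12)=90≡12 → M
G(6): 9·(6−12)=-54≡24 → Y
G(6): 9·(6−12)=-54≡24 → Y
C(2): 9·(2−12)=-90≡14 → O
Q(16): 9·(16−12)=36≡10 → K

HSGMYYOK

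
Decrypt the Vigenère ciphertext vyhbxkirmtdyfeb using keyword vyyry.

aajkzpktvviahnd

Repeat the key across the ciphertext: vyyryvyyryvyyry
v(21)−v(21): 0 → a
y(24)−y(24): 0 → a
h(7)−y(24): -17≡9 → j
b(1)−r(17): -16≡10 → k
x(23)−y(24): -1≡25 → z
k(10)−v(21): -11≡15 → p
i(8)−y(24): -16≡10 → k
r(17)−y(24): -7≡19 → t
m(12)−r(17): -5≡21 → v
t(19)−y(24): -5≡21 → v
d(3)−v(21): -18≡8 → i
y(24)−y(24): 0 → a
f(5)−y(24): -19≡7 → h
e(4)−r(17): -13≡13 → n
b(1)−y(24): -23≡3 → d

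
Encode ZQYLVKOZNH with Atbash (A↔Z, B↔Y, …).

AJBOEPLAMS

Z(25) → A(0)
Q(16) → J(9)
Y(24) → B(1)
L(11) → O(14)
V(21) → E(4)
K(10) → P(15)
O(14) → L(11)
Z(25) → A(0)
N(13) → M(12)
H(7) → S(18)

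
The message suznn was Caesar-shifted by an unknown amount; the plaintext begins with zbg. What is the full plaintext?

zbguu

From the crib: s(18)−z(25)=-7≡19, so the shift is 19.
Subtract 19 from each ciphertext letter:
s(18): 18−19=-1≡25 → z
u(20): 20−19=1 → b
z(25): 25−19=6 → g
n(13): 13−19=-6≡20 → u
n(13): 13−19=-6≡20 → u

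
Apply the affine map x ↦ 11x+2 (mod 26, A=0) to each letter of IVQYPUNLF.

MZWGLOPTF

I(8): 11·8+2=90≡12 → M
V(21): 11·21+2=233≡25 → Z
Q(16): 11·16+2=178≡22 → W
Y(24): 11·24+2=266≡6 → G
P(15): 11·15+2=167≡11 → L
U(20): 11·20+2=222≡14 → O
N(13): 11·13+2=145≡15 → P
L(11): 11·11+2=123≡19 → T
F(5): 11·5+2=57≡5 → F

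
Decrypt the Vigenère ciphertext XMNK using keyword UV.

Repeat the key across the ciphertext: UVUV
X(23)−U(20): 3 → D
M(12)−V(21): -9≡17 → R
N(13)−U(20): -7≡19 → T
K(10)−V(21): -11≡15 → P

DRTP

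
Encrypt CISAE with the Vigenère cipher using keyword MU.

Repeat the key across the message: MUMUM
C(2)+M(12): 14 → O
I(8)+U(20): 28≡2 → C
S(18)+M(12): 30≡4 → E
A(0)+U(20): 20 → U
E(4)+M(12): 16 → Q

OCEUQ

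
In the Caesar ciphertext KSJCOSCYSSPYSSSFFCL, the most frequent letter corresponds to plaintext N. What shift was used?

5

The most frequent ciphertext letter is S (appears 7 times).
S is position 18; N is position 13.
Shift = 5.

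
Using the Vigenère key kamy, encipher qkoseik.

Repeat the key across the message: kamykam
q(16)+k(10): 26≡0 → a
k(10)+a(0): 10 → k
o(14)+m(12): 26≡0 → a
s(18)+y(24): 42≡16 → q
e(4)+k(10): 14 → o
i(8)+a(0): 8 → i
k(10)+m(12): 22 → w

akaqoiw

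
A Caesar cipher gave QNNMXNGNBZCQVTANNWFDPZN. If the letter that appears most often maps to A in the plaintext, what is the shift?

The most frequent ciphertext letter is N (appears 7 times).
N is position 13; A is position 0.
Shift = 13.

13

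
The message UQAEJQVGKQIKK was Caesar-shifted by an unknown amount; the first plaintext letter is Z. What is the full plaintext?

ZVFJOVALPVNPP

From the crib: U(20)−Z(25)=-5≡21, so the shift is 21.
Subtract 21 from each ciphertext letter:
U(20): 20−21=-1≡25 → Z
Q(16): 16−21=-5≡21 → V
A(0): 0−21=-21≡5 → F
E(4): 4−21=-17≡9 → J
J(9): 9−21=-12≡14 → O
Q(16): 16−21=-5≡21 → V
V(21): 21−21=0 → A
G(6): 6−21=-15≡11 → L
K(10): 10−21=-11≡15 → P
Q(16): 16−21=-5≡21 → V
I(8): 8−21=-13≡13 → N
K(10): 10−21=-11≡15 → P
K(10): 10−21=-11≡15 → P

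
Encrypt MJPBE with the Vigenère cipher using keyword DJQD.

PSFEH

Repeat the key across the message: DJQDD
M(12)+D(3): 15 → P
J(9)+J(9): 18 → S
P(15)+Q(16): 31≡5 → F
B(1)+D(3): 4 → E
E(4)+D(3): 7 → H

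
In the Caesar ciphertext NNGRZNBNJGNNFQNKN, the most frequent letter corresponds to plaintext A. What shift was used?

The most frequent ciphertext letter is N (appears 8 times).
N is position 13; A is position 0.
Shift = 13.

13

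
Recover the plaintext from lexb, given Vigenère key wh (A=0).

Repeat the key across the ciphertext: whwh
l(11)−w(22): -11≡15 → p
e(4)−h(7): -3≡23 → x
x(23)−w(22): 1 → b
b(1)−h(7): -6≡20 → u

pxbu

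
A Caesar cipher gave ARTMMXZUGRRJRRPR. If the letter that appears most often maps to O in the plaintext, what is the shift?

3

The most frequent ciphertext letter is R (appears 6 times).
R is position 17; O is position 14.
Shift = 3.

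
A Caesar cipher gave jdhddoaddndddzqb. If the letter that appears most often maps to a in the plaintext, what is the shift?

The most frequent ciphertext letter is d (appears 8 times).
d is position 3; a is position 0.
Shift = 3.

3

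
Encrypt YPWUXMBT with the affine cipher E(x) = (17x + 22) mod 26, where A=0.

Y(24): 17·24+22=430≡14 → O
P(15): 17·15+22=277≡17 → R
W(22): 17·22+22=396≡6 → G
U(20): 17·20+22=362≡24 → Y
X(23): 17·23+22=413≡23 → X
M(12): 17·12+22=226≡18 → S
B(1): 17·1+22=39≡13 → N
T(19): 17·19+22=345≡7 → H

ORGYXSNH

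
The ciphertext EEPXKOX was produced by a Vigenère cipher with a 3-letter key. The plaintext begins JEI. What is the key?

Subtract each crib letter from the matching ciphertext letter (mod 26):
E(4)−J(9)=-5≡21 → V
E(4)−E(4)=0 → A
P(15)−I(8)=7 → H

VAH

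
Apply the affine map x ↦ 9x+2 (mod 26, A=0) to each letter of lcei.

xumw

l(11): 9·11+2=101≡23 → x
c(2): 9·2+2=20 → u
e(4): 9·4+2=38≡12 → m
i(8): 9·8+2=74≡22 → w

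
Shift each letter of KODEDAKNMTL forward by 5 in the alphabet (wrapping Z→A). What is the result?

K(10): 10+5=15 → P
O(14): 14+5=19 → T
D(3): 3+5=8 → I
E(4): 4+5=9 → J
D(3): 3+5=8 → I
A(0): 0+5=5 → F
K(10): 10+5=15 → P
N(13): 13+5=18 → S
M(12): 12+5=17 → R
T(19): 19+5=24 → Y
L(11): 11+5=16 → Q

PTIJIFPSRYQ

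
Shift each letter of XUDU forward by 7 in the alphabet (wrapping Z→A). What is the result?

X(23): 23+7=30≡4 → E
U(20): 20+7=27≡1 → B
D(3): 3+7=10 → K
U(20): 20+7=27≡1 → B

EBKB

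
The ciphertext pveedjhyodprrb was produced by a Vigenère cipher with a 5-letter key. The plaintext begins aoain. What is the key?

phewq

Subtract each crib letter from the matching ciphertext letter (mod 26):
p(15)−a(0)=15 → p
v(21)−o(14)=7 → h
e(4)−a(0)=4 → e
e(4)−i(8)=-4≡22 → w
d(3)−n(13)=-10≡16 → q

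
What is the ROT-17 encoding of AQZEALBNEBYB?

A(0): 0+17=17 → R
Q(16): 16+17=33≡7 → H
Z(25): 25+17=42≡16 → Q
E(4): 4+17=21 → V
A(0): 0+17=17 → R
L(11): 11+17=28≡2 → C
B(1): 1+17=18 → S
N(13): 13+17=30≡4 → E
E(4): 4+17=21 → V
B(1): 1+17=18 → S
Y(24): 24+17=41≡15 → P
B(1): 1+17=18 → S

RHQVRCSEVSPS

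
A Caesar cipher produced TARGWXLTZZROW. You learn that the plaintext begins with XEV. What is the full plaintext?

From the crib: T(19)−X(23)=-4≡22, so the shift is 22.
Subtract 22 from each ciphertext letter:
T(19): 19−22=-3≡23 → X
A(0): 0−22=-22≡4 → E
R(17): 17−22=-5≡21 → V
G(6): 6−22=-16≡10 → K
W(22): 22−22=0 → A
X(23): 23−22=1 → B
L(11): 11−22=-11≡15 → P
T(19): 19−22=-3≡23 → X
Z(25): 25−22=3 → D
Z(25): 25−22=3 → D
R(17): 17−22=-5≡21 → V
O(14): 14−22=-8≡18 → S
W(22): 22−22=0 → A

XEVKABPXDDVSA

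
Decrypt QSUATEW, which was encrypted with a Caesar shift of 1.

PRTZSDV

Q(16): 16−1=15 → P
S(18): 18−1=17 → R
U(20): 20−1=19 → T
A(0): 0−1=-1≡25 → Z
T(19): 19−1=18 → S
E(4): 4−1=3 → D
W(22): 22−1=21 → V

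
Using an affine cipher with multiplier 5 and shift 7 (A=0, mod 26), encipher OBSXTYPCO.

ZMTSYXERZ

O(14): 5·14+7=77≡25 → Z
B(1): 5·1+7=12 → M
S(18): 5·18+7=97≡19 → T
X(23): 5·23+7=122≡18 → S
T(19): 5·19+7=102≡24 → Y
Y(24): 5·24+7=127≡23 → X
P(15): 5·15+7=82≡4 → E
C(2): 5·2+7=17 → R
O(14): 5·14+7=77≡25 → Z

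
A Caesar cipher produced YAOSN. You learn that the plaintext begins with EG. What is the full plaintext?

EGUYT

From the crib: Y(24)−E(4)=20, so the shift is 20.
Subtract 20 from each ciphertext letter:
Y(24): 24−20=4 → E
A(0): 0−20=-20≡6 → G
O(14): 14−20=-6≡20 → U
S(18): 18−20=-2≡24 → Y
N(13): 13−20=-7≡19 → T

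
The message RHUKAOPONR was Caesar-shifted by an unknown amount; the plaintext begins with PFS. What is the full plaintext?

From the crib: R(17)−P(15)=2, so the shift is 2.
Subtract 2 from each ciphertext letter:
R(17): 17−2=15 → P
H(7): 7−2=5 → F
U(20): 20−2=18 → S
K(10): 10−2=8 → I
A(0): 0−2=-2≡24 → Y
O(14): 14−2=12 → M
P(15): 15−2=13 → N
O(14): 14−2=12 → M
N(13): 13−2=11 → L
R(17): 17−2=15 → P

PFSIYMNMLP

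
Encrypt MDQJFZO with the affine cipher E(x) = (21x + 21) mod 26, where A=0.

M(12): 21·12+21=273≡13 → N
D(3): 21·3+21=84≡6 → G
Q(16): 21·16+21=357≡19 → T
J(9): 21·9+21=210≡2 → C
F(5): 21·5+21=126≡22 → W
Z(25): 21·25+21=546≡0 → A
O(14): 21·14+21=315≡3 → D

NGTCWAD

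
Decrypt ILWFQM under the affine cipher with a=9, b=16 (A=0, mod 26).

The inverse of 9 mod 26 is 3, since 9·3=27≡1. Apply D(y)=3·(y−16) mod 26:
I(8): 3·(8−16)=-24≡2 → C
L(11): 3·(11−16)=-15≡11 → L
W(22): 3·(22−16)=18 → S
F(5): 3·(5−16)=-33≡19 → T
Q(16): 3·(16−16)=0 → A
M(12): 3·(12−16)=-12≡14 → O

CLSTAO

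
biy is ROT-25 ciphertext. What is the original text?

b(1): 1−25=-24≡2 → c
i(8): 8−25=-17≡9 → j
y(24): 24−25=-1≡25 → z

cjz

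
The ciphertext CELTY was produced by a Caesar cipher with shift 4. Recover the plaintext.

C(2): 2−4=-2≡24 → Y
E(4): 4−4=0 → A
L(11): 11−4=7 → H
T(19): 19−4=15 → P
Y(24): 24−4=20 → U

YAHPU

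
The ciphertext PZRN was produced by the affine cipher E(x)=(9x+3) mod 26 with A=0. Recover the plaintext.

The inverse of 9 mod 26 is 3, since 9·3=27≡1. Apply D(y)=3·(y−3) mod 26:
P(15): 3·(15−3)=36≡10 → K
Z(25): 3·(25−3)=66≡14 → O
R(17): 3·(17−3)=42≡16 → Q
N(13): 3·(13−3)=30≡4 → E

KOQE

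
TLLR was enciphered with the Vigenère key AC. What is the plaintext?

Repeat the key across the ciphertext: ACAC
T(19)−A(0): 19 → T
L(11)−C(2): 9 → J
L(11)−A(0): 11 → L
R(17)−C(2): 15 → P

TJLP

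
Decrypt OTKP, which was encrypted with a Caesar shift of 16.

YDUZ

O(14): 14−16=-2≡24 → Y
T(19): 19−16=3 → D
K(10): 10−16=-6≡20 → U
P(15): 15−16=-1≡25 → Z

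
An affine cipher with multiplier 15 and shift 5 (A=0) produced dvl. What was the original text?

miq

The inverse of 15 mod 26 is 7, since 15·7=105≡1. Apply D(y)=7·(y−5) mod 26:
d(3): 7·(3−5)=-14≡12 → m
v(21): 7·(21−5)=112≡8 → i
l(11): 7·(11−5)=42≡16 → q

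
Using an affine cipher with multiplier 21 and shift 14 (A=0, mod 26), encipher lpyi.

l(11): 21·11+14=245≡11 → l
p(15): 21·15+14=329≡17 → r
y(24): 21·24+14=518≡24 → y
i(8): 21·8+14=182≡0 → a

lrya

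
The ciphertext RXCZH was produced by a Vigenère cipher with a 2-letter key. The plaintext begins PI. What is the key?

CP

Subtract each crib letter from the matching ciphertext letter (mod 26):
R(17)−P(15)=2 → C
X(23)−I(8)=15 → P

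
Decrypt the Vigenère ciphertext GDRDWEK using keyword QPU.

QOXNHKU

Repeat the key across the ciphertext: QPUQPUQ
G(6)−Q(16): -10≡16 → Q
D(3)−P(15): -12≡14 → O
R(17)−U(20): -3≡23 → X
D(3)−Q(16): -13≡13 → N
W(22)−P(15): 7 → H
E(4)−U(20): -16≡10 → K
K(10)−Q(16): -6≡20 → U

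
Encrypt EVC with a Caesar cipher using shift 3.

E(4): 4+3=7 → H
V(21): 21+3=24 → Y
C(2): 2+3=5 → F

HYF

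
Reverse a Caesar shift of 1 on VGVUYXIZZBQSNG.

UFUTXWHYYAPRMF

V(21): 21−1=20 → U
G(6): 6−1=5 → F
V(21): 21−1=20 → U
U(20): 20−1=19 → T
Y(24): 24−1=23 → X
X(23): 23−1=22 → W
I(8): 8−1=7 → H
Z(25): 25−1=24 → Y
Z(25): 25−1=24 → Y
B(1): 1−1=0 → A
Q(16): 16−1=15 → P
S(18): 18−1=17 → R
N(13): 13−1=12 → M
G(6): 6−1=5 → F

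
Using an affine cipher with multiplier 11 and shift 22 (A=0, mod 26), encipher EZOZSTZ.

E(4): 11·4+22=66≡14 → O
Z(25): 11·25+22=297≡11 → L
O(14): 11·14+22=176≡20 → U
Z(25): 11·25+22=297≡11 → L
S(18): 11·18+22=220≡12 → M
T(19): 11·19+22=231≡23 → X
Z(25): 11·25+22=297≡11 → L

OLULMXL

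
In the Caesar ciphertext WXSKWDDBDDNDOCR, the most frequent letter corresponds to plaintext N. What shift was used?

The most frequent ciphertext letter is D (appears 5 times).
D is position 3; N is position 13.
Shift = -10≡16.

16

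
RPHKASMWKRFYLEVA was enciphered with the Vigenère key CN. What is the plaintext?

PCFXYFKJIEDLJRTN

Repeat the key across the ciphertext: CNCNCNCNCNCNCNCN
R(17)−C(2): 15 → P
P(15)−N(13): 2 → C
H(7)−C(2): 5 → F
K(10)−N(13): -3≡23 → X
A(0)−C(2): -2≡24 → Y
S(18)−N(13): 5 → F
M(12)−C(2): 10 → K
W(22)−N(13): 9 → J
K(10)−C(2): 8 → I
R(17)−N(13): 4 → E
F(5)−C(2): 3 → D
Y(24)−N(13): 11 → L
L(11)−C(2): 9 → J
E(4)−N(13): -9≡17 → R
V(21)−C(2): 19 → T
A(0)−N(13): -13≡13 → N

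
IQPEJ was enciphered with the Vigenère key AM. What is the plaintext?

Repeat the key across the ciphertext: AMAMA
I(8)−A(0): 8 → I
Q(16)−M(12): 4 → E
P(15)−A(0): 15 → P
E(4)−M(12): -8≡18 → S
J(9)−A(0): 9 → J

IEPSJ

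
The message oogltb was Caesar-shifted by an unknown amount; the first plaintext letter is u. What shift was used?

From the crib: o(14)−u(20)=-6≡20, so the shift is 20.

20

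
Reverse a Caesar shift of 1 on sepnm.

rdoml

s(18): 18−1=17 → r
e(4): 4−1=3 → d
p(15): 15−1=14 → o
n(13): 13−1=12 → m
m(12): 12−1=11 → l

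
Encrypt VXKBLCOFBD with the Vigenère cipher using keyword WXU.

RUEXIWKCVZ

Repeat the key across the message: WXUWXUWXUW
V(21)+W(22): 43≡17 → R
X(23)+X(23): 46≡20 → U
K(10)+U(20): 30≡4 → E
B(1)+W(22): 23 → X
L(11)+X(23): 34≡8 → I
C(2)+U(20): 22 → W
O(14)+W(22): 36≡10 → K
F(5)+X(23): 28≡2 → C
B(1)+U(20): 21 → V
D(3)+W(22): 25 → Z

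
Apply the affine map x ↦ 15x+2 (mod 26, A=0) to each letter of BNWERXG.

B(1): 15·1+2=17 → R
N(13): 15·13+2=197≡15 → P
W(22): 15·22+2=332≡20 → U
E(4): 15·4+2=62≡10 → K
R(17): 15·17+2=257≡23 → X
X(23): 15·23+2=347≡9 → J
G(6): 15·6+2=92≡14 → O

RPUKXJO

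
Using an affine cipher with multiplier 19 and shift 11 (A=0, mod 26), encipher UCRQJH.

BXWDAO

U(20): 19·20+11=391≡1 → B
C(2): 19·2+11=49≡23 → X
R(17): 19·17+11=334≡22 → W
Q(16): 19·16+11=315≡3 → D
J(9): 19·9+11=182≡0 → A
H(7): 19·7+11=144≡14 → O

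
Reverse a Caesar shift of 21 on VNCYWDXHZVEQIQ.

V(21): 21−21=0 → A
N(13): 13−21=-8≡18 → S
C(2): 2−21=-19≡7 → H
Y(24): 24−21=3 → D
W(22): 22−21=1 → B
D(3): 3−21=-18≡8 → I
X(23): 23−21=2 → C
H(7): 7−21=-14≡12 → M
Z(25): 25−21=4 → E
V(21): 21−21=0 → A
E(4): 4−21=-17≡9 → J
Q(16): 16−21=-5≡21 → V
I(8): 8−21=-13≡13 → N
Q(16): 16−21=-5≡21 → V

ASHDBICMEAJVNV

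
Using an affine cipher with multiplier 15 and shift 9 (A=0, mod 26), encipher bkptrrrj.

b(1): 15·1+9=24 → y
k(10): 15·10+9=159≡3 → d
p(15): 15·15+9=234≡0 → a
t(19): 15·19+9=294≡8 → i
r(17): 15·17+9=264≡4 → e
r(17): 15·17+9=264≡4 → e
r(17): 15·17+9=264≡4 → e
j(9): 15·9+9=144≡14 → o

ydaieeeo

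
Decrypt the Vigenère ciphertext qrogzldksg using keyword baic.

Repeat the key across the ciphertext: baicbaicba
q(16)−b(1): 15 → p
r(17)−a(0): 17 → r
o(14)−i(8): 6 → g
g(6)−c(2): 4 → e
z(25)−b(1): 24 → y
l(11)−a(0): 11 → l
d(3)−i(8): -5≡21 → v
k(10)−c(2): 8 → i
s(18)−b(1): 17 → r
g(6)−a(0): 6 → g

prgeylvirg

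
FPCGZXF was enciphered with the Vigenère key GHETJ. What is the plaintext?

ZIYNQRY

Repeat the key across the ciphertext: GHETJGH
F(5)−G(6): -1≡25 → Z
P(15)−H(7): 8 → I
C(2)−E(4): -2≡24 → Y
G(6)−T(19): -13≡13 → N
Z(25)−J(9): 16 → Q
X(23)−G(6): 17 → R
F(5)−H(7): -2≡24 → Y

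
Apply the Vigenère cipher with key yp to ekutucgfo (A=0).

Repeat the key across the message: ypypypypy
e(4)+y(24): 28≡2 → c
k(10)+p(15): 25 → z
u(20)+y(24): 44≡18 → s
t(19)+p(15): 34≡8 → i
u(20)+y(24): 44≡18 → s
c(2)+p(15): 17 → r
g(6)+y(24): 30≡4 → e
f(5)+p(15): 20 → u
o(14)+y(24): 38≡12 → m

czsisreum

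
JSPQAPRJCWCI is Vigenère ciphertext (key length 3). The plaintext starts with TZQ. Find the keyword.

QTZ

Subtract each crib letter from the matching ciphertext letter (mod 26):
J(9)−T(19)=-10≡16 → Q
S(18)−Z(25)=-7≡19 → T
P(15)−Q(16)=-1≡25 → Z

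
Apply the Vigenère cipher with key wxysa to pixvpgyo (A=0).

Repeat the key across the message: wxysawxy
p(15)+w(22): 37≡11 → l
i(8)+x(23): 31≡5 → f
x(23)+y(24): 47≡21 → v
v(21)+s(18): 39≡13 → n
p(15)+a(0): 15 → p
g(6)+w(22): 28≡2 → c
y(24)+x(23): 47≡21 → v
o(14)+y(24): 38≡12 → m

lfvnpcvm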